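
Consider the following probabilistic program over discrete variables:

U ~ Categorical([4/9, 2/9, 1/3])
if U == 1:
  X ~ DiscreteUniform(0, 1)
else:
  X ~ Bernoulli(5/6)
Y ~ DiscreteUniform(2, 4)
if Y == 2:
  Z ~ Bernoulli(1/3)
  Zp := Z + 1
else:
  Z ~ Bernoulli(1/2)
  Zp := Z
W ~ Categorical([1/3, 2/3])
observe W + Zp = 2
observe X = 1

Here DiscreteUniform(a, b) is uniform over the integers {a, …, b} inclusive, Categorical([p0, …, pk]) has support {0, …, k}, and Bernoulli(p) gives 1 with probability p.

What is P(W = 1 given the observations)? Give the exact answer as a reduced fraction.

P(W = 1 | obs) = 10/11

Enumerate traces; 12 have nonzero weight after conditioning:
  (U=0, X=1, Y=2, Z=0, W=1) weight 40/729
  (U=0, X=1, Y=2, Z=1, W=0) weight 10/729
  (U=0, X=1, Y=3, Z=1, W=1) weight 10/243
  (U=0, X=1, Y=4, Z=1, W=1) weight 10/243
  (U=1, X=1, Y=2, Z=0, W=1) weight 4/243
  (U=1, X=1, Y=2, Z=1, W=0) weight 1/243
  (U=1, X=1, Y=3, Z=1, W=1) weight 1/81
  (U=1, X=1, Y=4, Z=1, W=1) weight 1/81
  … 4 more
Group by W:
  weight(W=0) = 41/1458
  weight(W=1) = 205/729
Total weight = 41/1458 + 205/729 = 451/1458
P(W=0 | obs) = 41/1458 / 451/1458 = 1/11
P(W=1 | obs) = 205/729 / 451/1458 = 10/11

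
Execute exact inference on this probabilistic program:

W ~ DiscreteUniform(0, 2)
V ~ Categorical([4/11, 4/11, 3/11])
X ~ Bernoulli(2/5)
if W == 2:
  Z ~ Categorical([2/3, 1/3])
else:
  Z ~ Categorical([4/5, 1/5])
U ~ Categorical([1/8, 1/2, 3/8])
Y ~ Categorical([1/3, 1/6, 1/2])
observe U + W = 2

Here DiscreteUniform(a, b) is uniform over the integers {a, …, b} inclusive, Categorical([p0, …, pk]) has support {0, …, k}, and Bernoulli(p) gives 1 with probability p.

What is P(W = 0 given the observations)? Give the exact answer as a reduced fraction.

P(W = 0 | obs) = 3/8

Enumerate traces; 108 have nonzero weight after conditioning:
  (W=0, V=0, X=0, Z=0, U=2, Y=0) weight 2/275
  (W=0, V=0, X=0, Z=0, U=2, Y=1) weight 1/275
  (W=0, V=0, X=0, Z=0, U=2, Y=2) weight 3/275
  (W=0, V=0, X=0, Z=1, U=2, Y=0) weight 1/550
  (W=0, V=0, X=0, Z=1, U=2, Y=1) weight 1/1100
  (W=0, V=0, X=0, Z=1, U=2, Y=2) weight 3/1100
  (W=0, V=0, X=1, Z=0, U=2, Y=0) weight 4/825
  (W=0, V=0, X=1, Z=0, U=2, Y=1) weight 2/825
  (W=1, V=0, X=0, Z=0, U=1, Y=0) weight 8/825
  (W=2, V=0, X=0, Z=0, U=0, Y=0) weight 1/495
  … 98 more
Group by W:
  weight(W=0) = 1/8
  weight(W=1) = 1/6
  weight(W=2) = 1/24
Total weight = 1/8 + 1/6 + 1/24 = 1/3
P(W=0 | obs) = 1/8 / 1/3 = 3/8
P(W=1 | obs) = 1/6 / 1/3 = 1/2
P(W=2 | obs) = 1/24 / 1/3 = 1/8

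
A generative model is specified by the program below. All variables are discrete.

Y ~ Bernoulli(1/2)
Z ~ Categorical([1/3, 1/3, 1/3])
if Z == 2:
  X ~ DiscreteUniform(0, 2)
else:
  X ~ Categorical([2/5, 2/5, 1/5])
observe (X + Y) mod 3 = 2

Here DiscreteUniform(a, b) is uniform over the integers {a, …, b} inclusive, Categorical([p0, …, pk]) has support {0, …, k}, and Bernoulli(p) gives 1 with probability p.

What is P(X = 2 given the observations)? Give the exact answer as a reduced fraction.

Enumerate traces; 6 have nonzero weight after conditioning:
  (Y=0, Z=0, X=2) weight 1/30
  (Y=0, Z=1, X=2) weight 1/30
  (Y=0, Z=2, X=2) weight 1/18
  (Y=1, Z=0, X=1) weight 1/15
  (Y=1, Z=1, X=1) weight 1/15
  (Y=1, Z=2, X=1) weight 1/18
Group by X:
  weight(X=1) = 17/90
  weight(X=2) = 11/90
Total weight = 17/90 + 11/90 = 14/45
P(X=1 | obs) = 17/90 / 14/45 = 17/28
P(X=2 | obs) = 11/90 / 14/45 = 11/28

P(X = 2 | obs) = 11/28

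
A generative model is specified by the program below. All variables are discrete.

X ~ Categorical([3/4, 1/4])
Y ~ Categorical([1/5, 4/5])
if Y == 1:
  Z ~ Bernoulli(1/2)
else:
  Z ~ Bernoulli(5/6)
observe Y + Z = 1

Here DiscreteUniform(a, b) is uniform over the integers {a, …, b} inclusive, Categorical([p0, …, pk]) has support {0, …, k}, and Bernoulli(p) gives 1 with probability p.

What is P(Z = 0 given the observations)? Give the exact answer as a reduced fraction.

Enumerate traces; 4 have nonzero weight after conditioning:
  (X=0, Y=0, Z=1) weight 1/8
  (X=0, Y=1, Z=0) weight 3/10
  (X=1, Y=0, Z=1) weight 1/24
  (X=1, Y=1, Z=0) weight 1/10
Group by Z:
  weight(Z=0) = 2/5
  weight(Z=1) = 1/6
Total weight = 2/5 + 1/6 = 17/30
P(Z=0 | obs) = 2/5 / 17/30 = 12/17
P(Z=1 | obs) = 1/6 / 17/30 = 5/17

P(Z = 0 | obs) = 12/17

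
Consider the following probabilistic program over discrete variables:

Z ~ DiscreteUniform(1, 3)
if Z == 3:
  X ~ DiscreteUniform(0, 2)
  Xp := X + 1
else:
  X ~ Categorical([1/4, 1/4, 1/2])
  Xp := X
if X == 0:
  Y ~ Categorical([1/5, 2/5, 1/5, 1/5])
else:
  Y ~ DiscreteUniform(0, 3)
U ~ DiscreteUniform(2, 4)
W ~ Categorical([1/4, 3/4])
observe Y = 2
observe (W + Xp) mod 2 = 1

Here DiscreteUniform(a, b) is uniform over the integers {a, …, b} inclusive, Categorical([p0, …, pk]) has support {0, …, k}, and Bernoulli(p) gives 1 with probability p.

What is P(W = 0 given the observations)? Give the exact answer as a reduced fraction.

Enumerate traces; 27 have nonzero weight after conditioning:
  (Z=1, X=0, Y=2, U=2, W=1) weight 1/240
  (Z=1, X=0, Y=2, U=3, W=1) weight 1/240
  (Z=1, X=0, Y=2, U=4, W=1) weight 1/240
  (Z=1, X=1, Y=2, U=2, W=0) weight 1/576
  (Z=1, X=1, Y=2, U=3, W=0) weight 1/576
  (Z=1, X=1, Y=2, U=4, W=0) weight 1/576
  (Z=1, X=2, Y=2, U=2, W=1) weight 1/96
  (Z=1, X=2, Y=2, U=3, W=1) weight 1/96
  … 19 more
Group by W:
  weight(W=0) = 11/480
  weight(W=1) = 13/120
Total weight = 11/480 + 13/120 = 21/160
P(W=0 | obs) = 11/480 / 21/160 = 11/63
P(W=1 | obs) = 13/120 / 21/160 = 52/63

P(W = 0 | obs) = 11/63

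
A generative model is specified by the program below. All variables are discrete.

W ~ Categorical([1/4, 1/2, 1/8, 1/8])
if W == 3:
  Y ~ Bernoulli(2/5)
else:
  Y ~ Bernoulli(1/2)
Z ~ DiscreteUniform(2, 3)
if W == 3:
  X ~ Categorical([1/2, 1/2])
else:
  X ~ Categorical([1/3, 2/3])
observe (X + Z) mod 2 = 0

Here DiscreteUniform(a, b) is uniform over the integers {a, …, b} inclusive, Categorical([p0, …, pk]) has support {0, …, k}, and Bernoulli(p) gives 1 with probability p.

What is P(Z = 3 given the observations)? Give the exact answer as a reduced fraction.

Enumerate traces; 16 have nonzero weight after conditioning:
  (W=0, Y=0, Z=2, X=0) weight 1/48
  (W=0, Y=0, Z=3, X=1) weight 1/24
  (W=0, Y=1, Z=2, X=0) weight 1/48
  (W=0, Y=1, Z=3, X=1) weight 1/24
  (W=1, Y=0, Z=2, X=0) weight 1/24
  (W=1, Y=0, Z=3, X=1) weight 1/12
  (W=1, Y=1, Z=2, X=0) weight 1/24
  (W=1, Y=1, Z=3, X=1) weight 1/12
  … 8 more
Group by Z:
  weight(Z=2) = 17/96
  weight(Z=3) = 31/96
Total weight = 17/96 + 31/96 = 1/2
P(Z=2 | obs) = 17/96 / 1/2 = 17/48
P(Z=3 | obs) = 31/96 / 1/2 = 31/48

P(Z = 3 | obs) = 31/48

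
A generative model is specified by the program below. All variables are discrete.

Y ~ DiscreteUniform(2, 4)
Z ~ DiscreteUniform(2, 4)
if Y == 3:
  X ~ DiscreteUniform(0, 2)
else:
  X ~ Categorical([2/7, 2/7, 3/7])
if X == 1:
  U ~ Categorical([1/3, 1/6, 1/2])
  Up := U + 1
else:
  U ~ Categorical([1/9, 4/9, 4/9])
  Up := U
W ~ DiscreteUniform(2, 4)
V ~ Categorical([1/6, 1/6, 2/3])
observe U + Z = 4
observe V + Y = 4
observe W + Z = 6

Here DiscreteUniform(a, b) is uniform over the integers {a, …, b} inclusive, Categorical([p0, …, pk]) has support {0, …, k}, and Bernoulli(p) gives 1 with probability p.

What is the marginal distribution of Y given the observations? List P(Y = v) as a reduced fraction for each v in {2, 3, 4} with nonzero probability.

Enumerate traces; 27 have nonzero weight after conditioning:
  (Y=2, Z=2, X=0, U=2, W=4, V=2) weight 16/5103
  (Y=2, Z=2, X=1, U=2, W=4, V=2) weight 2/567
  (Y=2, Z=2, X=2, U=2, W=4, V=2) weight 8/1701
  (Y=2, Z=3, X=0, U=1, W=3, V=2) weight 16/5103
  (Y=2, Z=3, X=1, U=1, W=3, V=2) weight 2/1701
  (Y=2, Z=3, X=2, U=1, W=3, V=2) weight 8/1701
  (Y=2, Z=4, X=0, U=0, W=2, V=2) weight 4/5103
  (Y=2, Z=4, X=1, U=0, W=2, V=2) weight 4/1701
  (Y=3, Z=2, X=0, U=2, W=4, V=1) weight 2/2187
  (Y=4, Z=2, X=0, U=2, W=4, V=0) weight 4/5103
  … 17 more
Group by Y:
  weight(Y=2) = 2/81
  weight(Y=3) = 1/162
  weight(Y=4) = 1/162
Total weight = 2/81 + 1/162 + 1/162 = 1/27
P(Y=2 | obs) = 2/81 / 1/27 = 2/3
P(Y=3 | obs) = 1/162 / 1/27 = 1/6
P(Y=4 | obs) = 1/162 / 1/27 = 1/6

P(Y=2) = 2/3, P(Y=3) = 1/6, P(Y=4) = 1/6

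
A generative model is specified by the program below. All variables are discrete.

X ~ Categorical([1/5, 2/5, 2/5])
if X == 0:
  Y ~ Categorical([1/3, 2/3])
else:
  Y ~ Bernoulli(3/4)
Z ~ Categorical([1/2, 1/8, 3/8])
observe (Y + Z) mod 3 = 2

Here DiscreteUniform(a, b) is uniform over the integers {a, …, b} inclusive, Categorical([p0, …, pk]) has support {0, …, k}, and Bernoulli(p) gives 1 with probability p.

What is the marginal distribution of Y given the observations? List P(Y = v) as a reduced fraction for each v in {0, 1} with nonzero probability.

P(Y=0) = 12/23, P(Y=1) = 11/23

Enumerate traces; 6 have nonzero weight after conditioning:
  (X=0, Y=0, Z=2) weight 1/40
  (X=0, Y=1, Z=1) weight 1/60
  (X=1, Y=0, Z=2) weight 3/80
  (X=1, Y=1, Z=1) weight 3/80
  (X=2, Y=0, Z=2) weight 3/80
  (X=2, Y=1, Z=1) weight 3/80
Group by Y:
  weight(Y=0) = 1/10
  weight(Y=1) = 11/120
Total weight = 1/10 + 11/120 = 23/120
P(Y=0 | obs) = 1/10 / 23/120 = 12/23
P(Y=1 | obs) = 11/120 / 23/120 = 11/23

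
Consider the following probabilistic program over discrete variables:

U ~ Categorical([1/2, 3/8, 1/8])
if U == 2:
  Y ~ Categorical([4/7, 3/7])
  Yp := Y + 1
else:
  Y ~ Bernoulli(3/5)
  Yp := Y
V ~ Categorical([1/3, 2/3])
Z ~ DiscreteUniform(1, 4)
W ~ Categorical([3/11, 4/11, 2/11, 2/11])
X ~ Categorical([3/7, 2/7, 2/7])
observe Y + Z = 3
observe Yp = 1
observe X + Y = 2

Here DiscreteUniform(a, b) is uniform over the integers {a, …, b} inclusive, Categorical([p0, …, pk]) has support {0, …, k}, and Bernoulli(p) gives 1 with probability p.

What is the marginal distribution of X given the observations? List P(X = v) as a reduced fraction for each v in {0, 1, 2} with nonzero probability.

Enumerate traces; 24 have nonzero weight after conditioning:
  (U=0, Y=1, V=0, Z=2, W=0, X=1) weight 3/1540
  (U=0, Y=1, V=0, Z=2, W=1, X=1) weight 1/385
  (U=0, Y=1, V=0, Z=2, W=2, X=1) weight 1/770
  (U=0, Y=1, V=0, Z=2, W=3, X=1) weight 1/770
  (U=0, Y=1, V=1, Z=2, W=0, X=1) weight 3/770
  (U=0, Y=1, V=1, Z=2, W=1, X=1) weight 2/385
  (U=0, Y=1, V=1, Z=2, W=2, X=1) weight 1/385
  (U=0, Y=1, V=1, Z=2, W=3, X=1) weight 1/385
  (U=2, Y=0, V=0, Z=3, W=0, X=2) weight 1/2156
  … 15 more
Group by X:
  weight(X=1) = 3/80
  weight(X=2) = 1/196
Total weight = 3/80 + 1/196 = 167/3920
P(X=1 | obs) = 3/80 / 167/3920 = 147/167
P(X=2 | obs) = 1/196 / 167/3920 = 20/167

P(X=1) = 147/167, P(X=2) = 20/167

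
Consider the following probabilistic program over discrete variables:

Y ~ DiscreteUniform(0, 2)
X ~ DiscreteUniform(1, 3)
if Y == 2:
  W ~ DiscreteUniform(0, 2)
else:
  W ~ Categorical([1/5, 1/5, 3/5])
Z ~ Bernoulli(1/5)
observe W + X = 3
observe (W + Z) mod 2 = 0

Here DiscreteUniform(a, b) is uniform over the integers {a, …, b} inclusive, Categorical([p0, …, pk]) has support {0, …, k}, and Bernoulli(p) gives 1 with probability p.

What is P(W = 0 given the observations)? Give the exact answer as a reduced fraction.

P(W = 0 | obs) = 44/147

Enumerate traces; 9 have nonzero weight after conditioning:
  (Y=0, X=1, W=2, Z=0) weight 4/75
  (Y=0, X=2, W=1, Z=1) weight 1/225
  (Y=0, X=3, W=0, Z=0) weight 4/225
  (Y=1, X=1, W=2, Z=0) weight 4/75
  (Y=1, X=2, W=1, Z=1) weight 1/225
  (Y=1, X=3, W=0, Z=0) weight 4/225
  (Y=2, X=1, W=2, Z=0) weight 4/135
  (Y=2, X=2, W=1, Z=1) weight 1/135
  … 1 more
Group by W:
  weight(W=0) = 44/675
  weight(W=1) = 11/675
  weight(W=2) = 92/675
Total weight = 44/675 + 11/675 + 92/675 = 49/225
P(W=0 | obs) = 44/675 / 49/225 = 44/147
P(W=1 | obs) = 11/675 / 49/225 = 11/147
P(W=2 | obs) = 92/675 / 49/225 = 92/147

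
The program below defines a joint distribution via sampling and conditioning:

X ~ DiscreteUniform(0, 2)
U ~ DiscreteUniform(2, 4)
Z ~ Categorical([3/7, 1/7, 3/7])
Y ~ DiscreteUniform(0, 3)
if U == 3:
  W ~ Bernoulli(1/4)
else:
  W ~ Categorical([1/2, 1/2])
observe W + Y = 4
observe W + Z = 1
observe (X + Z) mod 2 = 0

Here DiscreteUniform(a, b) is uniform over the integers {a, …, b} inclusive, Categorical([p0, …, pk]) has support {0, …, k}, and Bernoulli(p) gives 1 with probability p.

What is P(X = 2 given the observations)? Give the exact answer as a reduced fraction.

P(X = 2 | obs) = 1/2

Enumerate traces; 6 have nonzero weight after conditioning:
  (X=0, U=2, Z=0, Y=3, W=1) weight 1/168
  (X=0, U=3, Z=0, Y=3, W=1) weight 1/336
  (X=0, U=4, Z=0, Y=3, W=1) weight 1/168
  (X=2, U=2, Z=0, Y=3, W=1) weight 1/168
  (X=2, U=3, Z=0, Y=3, W=1) weight 1/336
  (X=2, U=4, Z=0, Y=3, W=1) weight 1/168
Group by X:
  weight(X=0) = 5/336
  weight(X=2) = 5/336
Total weight = 5/336 + 5/336 = 5/168
P(X=0 | obs) = 5/336 / 5/168 = 1/2
P(X=2 | obs) = 5/336 / 5/168 = 1/2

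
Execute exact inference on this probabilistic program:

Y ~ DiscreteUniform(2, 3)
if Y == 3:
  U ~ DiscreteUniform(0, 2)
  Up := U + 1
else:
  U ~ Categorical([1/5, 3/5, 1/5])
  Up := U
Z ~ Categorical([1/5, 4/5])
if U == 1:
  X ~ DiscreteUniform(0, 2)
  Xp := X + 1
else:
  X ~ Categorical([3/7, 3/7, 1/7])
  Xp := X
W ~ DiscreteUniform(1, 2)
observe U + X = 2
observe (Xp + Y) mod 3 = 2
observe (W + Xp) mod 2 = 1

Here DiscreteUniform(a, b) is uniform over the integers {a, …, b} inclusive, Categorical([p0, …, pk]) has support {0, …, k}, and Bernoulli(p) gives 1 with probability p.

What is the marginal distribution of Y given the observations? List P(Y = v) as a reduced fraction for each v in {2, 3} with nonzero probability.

P(Y=2) = 27/77, P(Y=3) = 50/77

Enumerate traces; 6 have nonzero weight after conditioning:
  (Y=2, U=2, Z=0, X=0, W=1) weight 3/700
  (Y=2, U=2, Z=1, X=0, W=1) weight 3/175
  (Y=3, U=0, Z=0, X=2, W=1) weight 1/420
  (Y=3, U=0, Z=1, X=2, W=1) weight 1/105
  (Y=3, U=1, Z=0, X=1, W=1) weight 1/180
  (Y=3, U=1, Z=1, X=1, W=1) weight 1/45
Group by Y:
  weight(Y=2) = 3/140
  weight(Y=3) = 5/126
Total weight = 3/140 + 5/126 = 11/180
P(Y=2 | obs) = 3/140 / 11/180 = 27/77
P(Y=3 | obs) = 5/126 / 11/180 = 50/77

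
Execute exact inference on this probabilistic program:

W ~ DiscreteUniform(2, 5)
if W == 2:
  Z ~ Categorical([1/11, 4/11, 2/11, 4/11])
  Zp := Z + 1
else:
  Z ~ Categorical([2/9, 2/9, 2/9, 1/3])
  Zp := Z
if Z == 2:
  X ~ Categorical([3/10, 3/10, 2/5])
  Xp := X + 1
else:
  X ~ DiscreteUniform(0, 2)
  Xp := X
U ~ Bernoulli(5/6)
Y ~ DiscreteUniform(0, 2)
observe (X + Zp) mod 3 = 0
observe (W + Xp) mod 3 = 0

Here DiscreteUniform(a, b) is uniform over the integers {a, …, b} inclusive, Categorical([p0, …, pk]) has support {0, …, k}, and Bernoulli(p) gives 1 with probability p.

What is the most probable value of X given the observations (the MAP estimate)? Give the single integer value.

Enumerate traces; 36 have nonzero weight after conditioning:
  (W=2, Z=1, X=1, U=0, Y=0) weight 1/594
  (W=2, Z=1, X=1, U=0, Y=1) weight 1/594
  (W=2, Z=1, X=1, U=0, Y=2) weight 1/594
  (W=2, Z=1, X=1, U=1, Y=0) weight 5/594
  (W=2, Z=1, X=1, U=1, Y=1) weight 5/594
  (W=2, Z=1, X=1, U=1, Y=2) weight 5/594
  (W=2, Z=2, X=0, U=0, Y=0) weight 1/1320
  (W=2, Z=2, X=0, U=0, Y=1) weight 1/1320
  (W=4, Z=1, X=2, U=0, Y=0) weight 1/972
  … 27 more
Group by X:
  weight(X=0) = 89/1485
  weight(X=1) = 31/660
  weight(X=2) = 1/54
Total weight = 89/1485 + 31/660 + 1/54 = 149/1188
P(X=0 | obs) = 89/1485 / 149/1188 = 356/745
P(X=1 | obs) = 31/660 / 149/1188 = 279/745
P(X=2 | obs) = 1/54 / 149/1188 = 22/149
argmax = 0

argmax_v P(X = v | obs) = 0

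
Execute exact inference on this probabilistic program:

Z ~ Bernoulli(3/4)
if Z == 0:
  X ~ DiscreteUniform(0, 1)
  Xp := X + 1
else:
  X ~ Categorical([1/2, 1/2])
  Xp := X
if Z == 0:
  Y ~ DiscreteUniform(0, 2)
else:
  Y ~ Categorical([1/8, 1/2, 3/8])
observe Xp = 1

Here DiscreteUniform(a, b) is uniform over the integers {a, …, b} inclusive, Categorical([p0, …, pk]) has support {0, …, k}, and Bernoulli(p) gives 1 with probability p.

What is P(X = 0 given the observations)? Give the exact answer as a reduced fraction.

P(X = 0 | obs) = 1/4

Enumerate traces; 6 have nonzero weight after conditioning:
  (Z=0, X=0, Y=0) weight 1/24
  (Z=0, X=0, Y=1) weight 1/24
  (Z=0, X=0, Y=2) weight 1/24
  (Z=1, X=1, Y=0) weight 3/64
  (Z=1, X=1, Y=1) weight 3/16
  (Z=1, X=1, Y=2) weight 9/64
Group by X:
  weight(X=0) = 1/8
  weight(X=1) = 3/8
Total weight = 1/8 + 3/8 = 1/2
P(X=0 | obs) = 1/8 / 1/2 = 1/4
P(X=1 | obs) = 3/8 / 1/2 = 3/4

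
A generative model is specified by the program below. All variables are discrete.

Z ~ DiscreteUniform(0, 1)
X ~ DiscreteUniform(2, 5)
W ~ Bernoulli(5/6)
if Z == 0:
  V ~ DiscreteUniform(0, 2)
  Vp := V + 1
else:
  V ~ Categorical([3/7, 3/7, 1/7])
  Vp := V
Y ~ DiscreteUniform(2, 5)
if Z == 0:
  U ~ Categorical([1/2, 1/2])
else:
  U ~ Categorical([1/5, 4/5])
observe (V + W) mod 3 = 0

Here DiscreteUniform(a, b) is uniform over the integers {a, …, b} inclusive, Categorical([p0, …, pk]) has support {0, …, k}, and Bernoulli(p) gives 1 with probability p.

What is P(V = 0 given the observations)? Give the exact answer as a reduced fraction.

P(V = 0 | obs) = 8/33

Enumerate traces; 128 have nonzero weight after conditioning:
  (Z=0, X=2, W=0, V=0, Y=2, U=0) weight 1/1152
  (Z=0, X=2, W=0, V=0, Y=2, U=1) weight 1/1152
  (Z=0, X=2, W=0, V=0, Y=3, U=0) weight 1/1152
  (Z=0, X=2, W=0, V=0, Y=3, U=1) weight 1/1152
  (Z=0, X=2, W=0, V=0, Y=4, U=0) weight 1/1152
  (Z=0, X=2, W=0, V=0, Y=4, U=1) weight 1/1152
  (Z=0, X=2, W=0, V=0, Y=5, U=0) weight 1/1152
  (Z=0, X=2, W=0, V=0, Y=5, U=1) weight 1/1152
  (Z=0, X=2, W=1, V=2, Y=2, U=0) weight 5/1152
  … 119 more
Group by V:
  weight(V=0) = 4/63
  weight(V=2) = 25/126
Total weight = 4/63 + 25/126 = 11/42
P(V=0 | obs) = 4/63 / 11/42 = 8/33
P(V=2 | obs) = 25/126 / 11/42 = 25/33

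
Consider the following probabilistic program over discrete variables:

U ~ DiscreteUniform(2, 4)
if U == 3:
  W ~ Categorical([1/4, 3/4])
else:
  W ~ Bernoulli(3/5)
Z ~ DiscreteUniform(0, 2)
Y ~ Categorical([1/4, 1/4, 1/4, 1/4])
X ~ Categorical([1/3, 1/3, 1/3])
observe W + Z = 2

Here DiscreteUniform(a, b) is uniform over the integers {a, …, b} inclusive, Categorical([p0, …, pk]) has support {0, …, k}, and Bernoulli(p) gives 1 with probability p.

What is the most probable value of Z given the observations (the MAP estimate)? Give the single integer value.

argmax_v P(Z = v | obs) = 1

Enumerate traces; 72 have nonzero weight after conditioning:
  (U=2, W=0, Z=2, Y=0, X=0) weight 1/270
  (U=2, W=0, Z=2, Y=0, X=1) weight 1/270
  (U=2, W=0, Z=2, Y=0, X=2) weight 1/270
  (U=2, W=0, Z=2, Y=1, X=0) weight 1/270
  (U=2, W=0, Z=2, Y=1, X=1) weight 1/270
  (U=2, W=0, Z=2, Y=1, X=2) weight 1/270
  (U=2, W=0, Z=2, Y=2, X=0) weight 1/270
  (U=2, W=0, Z=2, Y=2, X=1) weight 1/270
  (U=2, W=1, Z=1, Y=0, X=0) weight 1/180
  … 63 more
Group by Z:
  weight(Z=1) = 13/60
  weight(Z=2) = 7/60
Total weight = 13/60 + 7/60 = 1/3
P(Z=1 | obs) = 13/60 / 1/3 = 13/20
P(Z=2 | obs) = 7/60 / 1/3 = 7/20
argmax = 1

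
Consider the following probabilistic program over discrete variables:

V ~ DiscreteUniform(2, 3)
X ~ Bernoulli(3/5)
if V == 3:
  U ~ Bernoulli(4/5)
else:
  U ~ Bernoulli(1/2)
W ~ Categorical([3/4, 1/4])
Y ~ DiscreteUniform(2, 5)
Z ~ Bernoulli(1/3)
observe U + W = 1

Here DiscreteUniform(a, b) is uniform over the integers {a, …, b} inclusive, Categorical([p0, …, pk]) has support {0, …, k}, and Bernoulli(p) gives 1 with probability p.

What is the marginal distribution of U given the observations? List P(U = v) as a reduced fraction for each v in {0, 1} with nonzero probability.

Enumerate traces; 64 have nonzero weight after conditioning:
  (V=2, X=0, U=0, W=1, Y=2, Z=0) weight 1/240
  (V=2, X=0, U=0, W=1, Y=2, Z=1) weight 1/480
  (V=2, X=0, U=0, W=1, Y=3, Z=0) weight 1/240
  (V=2, X=0, U=0, W=1, Y=3, Z=1) weight 1/480
  (V=2, X=0, U=0, W=1, Y=4, Z=0) weight 1/240
  (V=2, X=0, U=0, W=1, Y=4, Z=1) weight 1/480
  (V=2, X=0, U=0, W=1, Y=5, Z=0) weight 1/240
  (V=2, X=0, U=0, W=1, Y=5, Z=1) weight 1/480
  (V=2, X=0, U=1, W=0, Y=2, Z=0) weight 1/80
  … 55 more
Group by U:
  weight(U=0) = 7/80
  weight(U=1) = 39/80
Total weight = 7/80 + 39/80 = 23/40
P(U=0 | obs) = 7/80 / 23/40 = 7/46
P(U=1 | obs) = 39/80 / 23/40 = 39/46

P(U=0) = 7/46, P(U=1) = 39/46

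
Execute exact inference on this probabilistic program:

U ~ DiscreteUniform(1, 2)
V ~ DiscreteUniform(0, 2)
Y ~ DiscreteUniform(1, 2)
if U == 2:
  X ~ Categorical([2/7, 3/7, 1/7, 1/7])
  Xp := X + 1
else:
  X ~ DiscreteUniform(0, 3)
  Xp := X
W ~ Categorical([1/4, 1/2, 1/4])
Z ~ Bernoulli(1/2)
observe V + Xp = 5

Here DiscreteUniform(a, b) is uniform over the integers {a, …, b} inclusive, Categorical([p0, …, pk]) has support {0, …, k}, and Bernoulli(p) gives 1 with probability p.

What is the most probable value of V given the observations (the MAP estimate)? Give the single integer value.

argmax_v P(V = v | obs) = 2

Enumerate traces; 36 have nonzero weight after conditioning:
  (U=1, V=2, Y=1, X=3, W=0, Z=0) weight 1/384
  (U=1, V=2, Y=1, X=3, W=0, Z=1) weight 1/384
  (U=1, V=2, Y=1, X=3, W=1, Z=0) weight 1/192
  (U=1, V=2, Y=1, X=3, W=1, Z=1) weight 1/192
  (U=1, V=2, Y=1, X=3, W=2, Z=0) weight 1/384
  (U=1, V=2, Y=1, X=3, W=2, Z=1) weight 1/384
  (U=1, V=2, Y=2, X=3, W=0, Z=0) weight 1/384
  (U=1, V=2, Y=2, X=3, W=0, Z=1) weight 1/384
  (U=2, V=1, Y=1, X=3, W=0, Z=0) weight 1/672
  … 27 more
Group by V:
  weight(V=1) = 1/42
  weight(V=2) = 11/168
Total weight = 1/42 + 11/168 = 5/56
P(V=1 | obs) = 1/42 / 5/56 = 4/15
P(V=2 | obs) = 11/168 / 5/56 = 11/15
argmax = 2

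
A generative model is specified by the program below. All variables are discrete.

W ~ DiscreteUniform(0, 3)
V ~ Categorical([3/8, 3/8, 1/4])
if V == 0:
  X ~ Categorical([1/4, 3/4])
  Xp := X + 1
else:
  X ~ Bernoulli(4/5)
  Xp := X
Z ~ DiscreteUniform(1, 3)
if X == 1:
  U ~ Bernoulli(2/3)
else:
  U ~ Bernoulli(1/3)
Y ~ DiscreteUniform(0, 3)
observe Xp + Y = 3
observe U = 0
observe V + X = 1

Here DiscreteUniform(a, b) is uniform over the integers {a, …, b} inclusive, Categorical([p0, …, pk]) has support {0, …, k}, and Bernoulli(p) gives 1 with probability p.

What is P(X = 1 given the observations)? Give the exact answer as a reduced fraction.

P(X = 1 | obs) = 15/23

Enumerate traces; 24 have nonzero weight after conditioning:
  (W=0, V=0, X=1, Z=1, U=0, Y=1) weight 1/512
  (W=0, V=0, X=1, Z=2, U=0, Y=1) weight 1/512
  (W=0, V=0, X=1, Z=3, U=0, Y=1) weight 1/512
  (W=0, V=1, X=0, Z=1, U=0, Y=3) weight 1/960
  (W=0, V=1, X=0, Z=2, U=0, Y=3) weight 1/960
  (W=0, V=1, X=0, Z=3, U=0, Y=3) weight 1/960
  (W=1, V=0, X=1, Z=1, U=0, Y=1) weight 1/512
  (W=1, V=0, X=1, Z=2, U=0, Y=1) weight 1/512
  … 16 more
Group by X:
  weight(X=0) = 1/80
  weight(X=1) = 3/128
Total weight = 1/80 + 3/128 = 23/640
P(X=0 | obs) = 1/80 / 23/640 = 8/23
P(X=1 | obs) = 3/128 / 23/640 = 15/23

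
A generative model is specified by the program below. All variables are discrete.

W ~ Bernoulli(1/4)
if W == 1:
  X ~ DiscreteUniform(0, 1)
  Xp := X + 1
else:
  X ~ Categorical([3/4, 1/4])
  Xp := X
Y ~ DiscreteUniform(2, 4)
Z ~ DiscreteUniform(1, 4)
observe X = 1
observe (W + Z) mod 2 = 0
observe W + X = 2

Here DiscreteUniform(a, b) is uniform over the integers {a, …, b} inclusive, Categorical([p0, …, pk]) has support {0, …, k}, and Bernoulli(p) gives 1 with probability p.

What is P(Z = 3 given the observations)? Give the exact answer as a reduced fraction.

P(Z = 3 | obs) = 1/2

Enumerate traces; 6 have nonzero weight after conditioning:
  (W=1, X=1, Y=2, Z=1) weight 1/96
  (W=1, X=1, Y=2, Z=3) weight 1/96
  (W=1, X=1, Y=3, Z=1) weight 1/96
  (W=1, X=1, Y=3, Z=3) weight 1/96
  (W=1, X=1, Y=4, Z=1) weight 1/96
  (W=1, X=1, Y=4, Z=3) weight 1/96
Group by Z:
  weight(Z=1) = 1/32
  weight(Z=3) = 1/32
Total weight = 1/32 + 1/32 = 1/16
P(Z=1 | obs) = 1/32 / 1/16 = 1/2
P(Z=3 | obs) = 1/32 / 1/16 = 1/2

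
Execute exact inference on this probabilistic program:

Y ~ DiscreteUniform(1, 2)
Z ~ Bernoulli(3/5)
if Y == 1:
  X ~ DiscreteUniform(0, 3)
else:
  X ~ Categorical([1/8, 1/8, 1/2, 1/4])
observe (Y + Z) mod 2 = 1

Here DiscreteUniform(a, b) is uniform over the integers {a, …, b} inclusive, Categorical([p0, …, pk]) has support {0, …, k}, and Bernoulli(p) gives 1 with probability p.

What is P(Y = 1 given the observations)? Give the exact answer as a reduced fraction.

P(Y = 1 | obs) = 2/5

Enumerate traces; 8 have nonzero weight after conditioning:
  (Y=1, Z=0, X=0) weight 1/20
  (Y=1, Z=0, X=1) weight 1/20
  (Y=1, Z=0, X=2) weight 1/20
  (Y=1, Z=0, X=3) weight 1/20
  (Y=2, Z=1, X=0) weight 3/80
  (Y=2, Z=1, X=1) weight 3/80
  (Y=2, Z=1, X=2) weight 3/20
  (Y=2, Z=1, X=3) weight 3/40
Group by Y:
  weight(Y=1) = 1/5
  weight(Y=2) = 3/10
Total weight = 1/5 + 3/10 = 1/2
P(Y=1 | obs) = 1/5 / 1/2 = 2/5
P(Y=2 | obs) = 3/10 / 1/2 = 3/5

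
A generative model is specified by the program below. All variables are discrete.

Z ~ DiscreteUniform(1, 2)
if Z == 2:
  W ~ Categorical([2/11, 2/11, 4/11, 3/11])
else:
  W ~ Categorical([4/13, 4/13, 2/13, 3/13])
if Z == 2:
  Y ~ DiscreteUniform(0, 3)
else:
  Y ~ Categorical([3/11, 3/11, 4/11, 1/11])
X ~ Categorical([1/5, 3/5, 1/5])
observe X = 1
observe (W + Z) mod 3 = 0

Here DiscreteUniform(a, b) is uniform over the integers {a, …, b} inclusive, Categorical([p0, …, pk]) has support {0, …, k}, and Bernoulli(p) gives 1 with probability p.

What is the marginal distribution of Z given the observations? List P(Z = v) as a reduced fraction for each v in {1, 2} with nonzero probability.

P(Z=1) = 11/24, P(Z=2) = 13/24

Enumerate traces; 8 have nonzero weight after conditioning:
  (Z=1, W=2, Y=0, X=1) weight 9/715
  (Z=1, W=2, Y=1, X=1) weight 9/715
  (Z=1, W=2, Y=2, X=1) weight 12/715
  (Z=1, W=2, Y=3, X=1) weight 3/715
  (Z=2, W=1, Y=0, X=1) weight 3/220
  (Z=2, W=1, Y=1, X=1) weight 3/220
  (Z=2, W=1, Y=2, X=1) weight 3/220
  (Z=2, W=1, Y=3, X=1) weight 3/220
Group by Z:
  weight(Z=1) = 3/65
  weight(Z=2) = 3/55
Total weight = 3/65 + 3/55 = 72/715
P(Z=1 | obs) = 3/65 / 72/715 = 11/24
P(Z=2 | obs) = 3/55 / 72/715 = 13/24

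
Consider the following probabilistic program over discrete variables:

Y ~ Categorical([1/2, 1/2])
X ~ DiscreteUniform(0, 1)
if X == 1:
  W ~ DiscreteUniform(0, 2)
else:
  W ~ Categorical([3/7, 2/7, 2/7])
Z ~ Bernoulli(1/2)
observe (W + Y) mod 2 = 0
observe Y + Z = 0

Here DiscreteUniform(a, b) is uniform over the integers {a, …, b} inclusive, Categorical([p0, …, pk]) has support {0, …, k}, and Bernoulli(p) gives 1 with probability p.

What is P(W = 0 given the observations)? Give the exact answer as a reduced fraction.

Enumerate traces; 4 have nonzero weight after conditioning:
  (Y=0, X=0, W=0, Z=0) weight 3/56
  (Y=0, X=0, W=2, Z=0) weight 1/28
  (Y=0, X=1, W=0, Z=0) weight 1/24
  (Y=0, X=1, W=2, Z=0) weight 1/24
Group by W:
  weight(W=0) = 2/21
  weight(W=2) = 13/168
Total weight = 2/21 + 13/168 = 29/168
P(W=0 | obs) = 2/21 / 29/168 = 16/29
P(W=2 | obs) = 13/168 / 29/168 = 13/29

P(W = 0 | obs) = 16/29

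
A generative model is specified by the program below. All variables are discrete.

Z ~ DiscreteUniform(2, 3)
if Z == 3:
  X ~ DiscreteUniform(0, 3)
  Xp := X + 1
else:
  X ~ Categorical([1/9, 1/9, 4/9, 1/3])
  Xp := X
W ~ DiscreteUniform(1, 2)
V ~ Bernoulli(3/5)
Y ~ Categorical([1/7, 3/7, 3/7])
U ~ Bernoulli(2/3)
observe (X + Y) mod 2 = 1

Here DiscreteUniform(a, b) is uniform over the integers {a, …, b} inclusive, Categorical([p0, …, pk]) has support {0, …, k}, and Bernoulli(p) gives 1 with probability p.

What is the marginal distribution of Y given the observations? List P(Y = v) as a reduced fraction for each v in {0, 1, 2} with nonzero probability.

P(Y=0) = 17/125, P(Y=1) = 57/125, P(Y=2) = 51/125

Enumerate traces; 96 have nonzero weight after conditioning:
  (Z=2, X=0, W=1, V=0, Y=1, U=0) weight 1/630
  (Z=2, X=0, W=1, V=0, Y=1, U=1) weight 1/315
  (Z=2, X=0, W=1, V=1, Y=1, U=0) weight 1/420
  (Z=2, X=0, W=1, V=1, Y=1, U=1) weight 1/210
  (Z=2, X=0, W=2, V=0, Y=1, U=0) weight 1/630
  (Z=2, X=0, W=2, V=0, Y=1, U=1) weight 1/315
  (Z=2, X=0, W=2, V=1, Y=1, U=0) weight 1/420
  (Z=2, X=0, W=2, V=1, Y=1, U=1) weight 1/210
  (Z=2, X=1, W=1, V=0, Y=0, U=0) weight 1/1890
  (Z=2, X=1, W=1, V=0, Y=2, U=0) weight 1/630
  … 86 more
Group by Y:
  weight(Y=0) = 17/252
  weight(Y=1) = 19/84
  weight(Y=2) = 17/84
Total weight = 17/252 + 19/84 + 17/84 = 125/252
P(Y=0 | obs) = 17/252 / 125/252 = 17/125
P(Y=1 | obs) = 19/84 / 125/252 = 57/125
P(Y=2 | obs) = 17/84 / 125/252 = 51/125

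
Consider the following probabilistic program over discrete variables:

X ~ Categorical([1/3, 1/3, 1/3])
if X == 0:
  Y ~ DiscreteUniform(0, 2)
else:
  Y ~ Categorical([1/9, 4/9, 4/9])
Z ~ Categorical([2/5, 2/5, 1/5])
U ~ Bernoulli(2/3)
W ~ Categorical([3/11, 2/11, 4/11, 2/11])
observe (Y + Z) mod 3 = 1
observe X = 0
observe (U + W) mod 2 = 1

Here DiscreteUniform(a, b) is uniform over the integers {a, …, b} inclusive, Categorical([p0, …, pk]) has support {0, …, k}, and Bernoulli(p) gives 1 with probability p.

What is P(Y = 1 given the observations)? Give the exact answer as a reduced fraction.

Enumerate traces; 12 have nonzero weight after conditioning:
  (X=0, Y=0, Z=1, U=0, W=1) weight 4/1485
  (X=0, Y=0, Z=1, U=0, W=3) weight 4/1485
  (X=0, Y=0, Z=1, U=1, W=0) weight 4/495
  (X=0, Y=0, Z=1, U=1, W=2) weight 16/1485
  (X=0, Y=1, Z=0, U=0, W=1) weight 4/1485
  (X=0, Y=1, Z=0, U=0, W=3) weight 4/1485
  (X=0, Y=1, Z=0, U=1, W=0) weight 4/495
  (X=0, Y=1, Z=0, U=1, W=2) weight 16/1485
  (X=0, Y=2, Z=2, U=0, W=1) weight 2/1485
  … 3 more
Group by Y:
  weight(Y=0) = 4/165
  weight(Y=1) = 4/165
  weight(Y=2) = 2/165
Total weight = 4/165 + 4/165 + 2/165 = 2/33
P(Y=0 | obs) = 4/165 / 2/33 = 2/5
P(Y=1 | obs) = 4/165 / 2/33 = 2/5
P(Y=2 | obs) = 2/165 / 2/33 = 1/5

P(Y = 1 | obs) = 2/5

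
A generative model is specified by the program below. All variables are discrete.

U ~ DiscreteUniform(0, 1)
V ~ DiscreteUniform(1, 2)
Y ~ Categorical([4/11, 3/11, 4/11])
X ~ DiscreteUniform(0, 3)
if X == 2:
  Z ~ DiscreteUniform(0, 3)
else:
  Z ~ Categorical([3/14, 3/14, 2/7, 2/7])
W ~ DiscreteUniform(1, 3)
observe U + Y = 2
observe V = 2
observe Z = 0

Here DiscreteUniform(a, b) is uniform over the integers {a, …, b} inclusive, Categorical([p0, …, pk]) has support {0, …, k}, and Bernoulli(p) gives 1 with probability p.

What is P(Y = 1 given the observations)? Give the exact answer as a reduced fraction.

P(Y = 1 | obs) = 3/7

Enumerate traces; 24 have nonzero weight after conditioning:
  (U=0, V=2, Y=2, X=0, Z=0, W=1) weight 1/616
  (U=0, V=2, Y=2, X=0, Z=0, W=2) weight 1/616
  (U=0, V=2, Y=2, X=0, Z=0, W=3) weight 1/616
  (U=0, V=2, Y=2, X=1, Z=0, W=1) weight 1/616
  (U=0, V=2, Y=2, X=1, Z=0, W=2) weight 1/616
  (U=0, V=2, Y=2, X=1, Z=0, W=3) weight 1/616
  (U=0, V=2, Y=2, X=2, Z=0, W=1) weight 1/528
  (U=0, V=2, Y=2, X=2, Z=0, W=2) weight 1/528
  (U=1, V=2, Y=1, X=0, Z=0, W=1) weight 3/2464
  … 15 more
Group by Y:
  weight(Y=1) = 75/4928
  weight(Y=2) = 25/1232
Total weight = 75/4928 + 25/1232 = 25/704
P(Y=1 | obs) = 75/4928 / 25/704 = 3/7
P(Y=2 | obs) = 25/1232 / 25/704 = 4/7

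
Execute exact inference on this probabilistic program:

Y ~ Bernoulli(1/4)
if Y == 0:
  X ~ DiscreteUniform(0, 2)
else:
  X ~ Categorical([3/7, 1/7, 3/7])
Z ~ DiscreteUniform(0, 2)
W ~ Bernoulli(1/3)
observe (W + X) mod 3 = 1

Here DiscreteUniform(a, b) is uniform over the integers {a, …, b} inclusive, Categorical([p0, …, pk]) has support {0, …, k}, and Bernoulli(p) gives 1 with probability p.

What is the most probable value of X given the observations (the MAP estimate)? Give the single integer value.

Enumerate traces; 12 have nonzero weight after conditioning:
  (Y=0, X=0, Z=0, W=1) weight 1/36
  (Y=0, X=0, Z=1, W=1) weight 1/36
  (Y=0, X=0, Z=2, W=1) weight 1/36
  (Y=0, X=1, Z=0, W=0) weight 1/18
  (Y=0, X=1, Z=1, W=0) weight 1/18
  (Y=0, X=1, Z=2, W=0) weight 1/18
  (Y=1, X=0, Z=0, W=1) weight 1/84
  (Y=1, X=0, Z=1, W=1) weight 1/84
  … 4 more
Group by X:
  weight(X=0) = 5/42
  weight(X=1) = 4/21
Total weight = 5/42 + 4/21 = 13/42
P(X=0 | obs) = 5/42 / 13/42 = 5/13
P(X=1 | obs) = 4/21 / 13/42 = 8/13
argmax = 1

argmax_v P(X = v | obs) = 1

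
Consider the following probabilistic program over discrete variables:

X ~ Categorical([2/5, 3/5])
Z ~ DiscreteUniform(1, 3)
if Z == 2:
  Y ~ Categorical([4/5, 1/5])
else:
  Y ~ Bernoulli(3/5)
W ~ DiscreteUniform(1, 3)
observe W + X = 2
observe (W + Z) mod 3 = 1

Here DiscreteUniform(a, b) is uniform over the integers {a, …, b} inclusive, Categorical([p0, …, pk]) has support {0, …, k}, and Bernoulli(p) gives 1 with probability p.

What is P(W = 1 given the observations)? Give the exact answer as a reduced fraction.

Enumerate traces; 4 have nonzero weight after conditioning:
  (X=0, Z=2, Y=0, W=2) weight 8/225
  (X=0, Z=2, Y=1, W=2) weight 2/225
  (X=1, Z=3, Y=0, W=1) weight 2/75
  (X=1, Z=3, Y=1, W=1) weight 1/25
Group by W:
  weight(W=1) = 1/15
  weight(W=2) = 2/45
Total weight = 1/15 + 2/45 = 1/9
P(W=1 | obs) = 1/15 / 1/9 = 3/5
P(W=2 | obs) = 2/45 / 1/9 = 2/5

P(W = 1 | obs) = 3/5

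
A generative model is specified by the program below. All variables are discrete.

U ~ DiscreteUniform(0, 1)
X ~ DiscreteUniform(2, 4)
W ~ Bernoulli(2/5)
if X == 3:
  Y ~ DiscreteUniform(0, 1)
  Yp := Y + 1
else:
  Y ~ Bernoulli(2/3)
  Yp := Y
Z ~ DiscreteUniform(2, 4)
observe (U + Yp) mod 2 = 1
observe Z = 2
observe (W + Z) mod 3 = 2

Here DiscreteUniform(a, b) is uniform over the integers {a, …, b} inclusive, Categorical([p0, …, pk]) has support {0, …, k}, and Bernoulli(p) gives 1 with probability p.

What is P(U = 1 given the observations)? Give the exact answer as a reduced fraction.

Enumerate traces; 6 have nonzero weight after conditioning:
  (U=0, X=2, W=0, Y=1, Z=2) weight 1/45
  (U=0, X=3, W=0, Y=0, Z=2) weight 1/60
  (U=0, X=4, W=0, Y=1, Z=2) weight 1/45
  (U=1, X=2, W=0, Y=0, Z=2) weight 1/90
  (U=1, X=3, W=0, Y=1, Z=2) weight 1/60
  (U=1, X=4, W=0, Y=0, Z=2) weight 1/90
Group by U:
  weight(U=0) = 11/180
  weight(U=1) = 7/180
Total weight = 11/180 + 7/180 = 1/10
P(U=0 | obs) = 11/180 / 1/10 = 11/18
P(U=1 | obs) = 7/180 / 1/10 = 7/18

P(U = 1 | obs) = 7/18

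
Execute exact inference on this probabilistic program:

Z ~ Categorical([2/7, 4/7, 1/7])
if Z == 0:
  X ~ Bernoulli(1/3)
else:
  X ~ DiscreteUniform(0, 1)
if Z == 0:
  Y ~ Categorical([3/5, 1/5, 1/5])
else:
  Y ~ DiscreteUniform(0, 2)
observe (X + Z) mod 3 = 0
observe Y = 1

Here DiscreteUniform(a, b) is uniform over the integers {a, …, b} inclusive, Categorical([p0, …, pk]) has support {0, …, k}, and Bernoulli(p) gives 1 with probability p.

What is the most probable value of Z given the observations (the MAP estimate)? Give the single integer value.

argmax_v P(Z = v | obs) = 0

Enumerate traces; 2 have nonzero weight after conditioning:
  (Z=0, X=0, Y=1) weight 4/105
  (Z=2, X=1, Y=1) weight 1/42
Group by Z:
  weight(Z=0) = 4/105
  weight(Z=2) = 1/42
Total weight = 4/105 + 1/42 = 13/210
P(Z=0 | obs) = 4/105 / 13/210 = 8/13
P(Z=2 | obs) = 1/42 / 13/210 = 5/13
argmax = 0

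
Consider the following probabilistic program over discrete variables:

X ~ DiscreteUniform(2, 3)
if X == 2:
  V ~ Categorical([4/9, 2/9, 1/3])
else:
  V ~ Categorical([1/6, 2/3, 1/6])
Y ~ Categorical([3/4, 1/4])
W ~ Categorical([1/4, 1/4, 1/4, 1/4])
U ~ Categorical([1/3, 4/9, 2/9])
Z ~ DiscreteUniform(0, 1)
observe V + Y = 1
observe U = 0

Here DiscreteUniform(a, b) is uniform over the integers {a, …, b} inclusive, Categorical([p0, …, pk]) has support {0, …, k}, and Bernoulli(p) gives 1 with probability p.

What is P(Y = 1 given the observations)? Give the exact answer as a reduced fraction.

Enumerate traces; 32 have nonzero weight after conditioning:
  (X=2, V=0, Y=1, W=0, U=0, Z=0) weight 1/432
  (X=2, V=0, Y=1, W=0, U=0, Z=1) weight 1/432
  (X=2, V=0, Y=1, W=1, U=0, Z=0) weight 1/432
  (X=2, V=0, Y=1, W=1, U=0, Z=1) weight 1/432
  (X=2, V=0, Y=1, W=2, U=0, Z=0) weight 1/432
  (X=2, V=0, Y=1, W=2, U=0, Z=1) weight 1/432
  (X=2, V=0, Y=1, W=3, U=0, Z=0) weight 1/432
  (X=2, V=0, Y=1, W=3, U=0, Z=1) weight 1/432
  (X=2, V=1, Y=0, W=0, U=0, Z=0) weight 1/288
  … 23 more
Group by Y:
  weight(Y=0) = 1/9
  weight(Y=1) = 11/432
Total weight = 1/9 + 11/432 = 59/432
P(Y=0 | obs) = 1/9 / 59/432 = 48/59
P(Y=1 | obs) = 11/432 / 59/432 = 11/59

P(Y = 1 | obs) = 11/59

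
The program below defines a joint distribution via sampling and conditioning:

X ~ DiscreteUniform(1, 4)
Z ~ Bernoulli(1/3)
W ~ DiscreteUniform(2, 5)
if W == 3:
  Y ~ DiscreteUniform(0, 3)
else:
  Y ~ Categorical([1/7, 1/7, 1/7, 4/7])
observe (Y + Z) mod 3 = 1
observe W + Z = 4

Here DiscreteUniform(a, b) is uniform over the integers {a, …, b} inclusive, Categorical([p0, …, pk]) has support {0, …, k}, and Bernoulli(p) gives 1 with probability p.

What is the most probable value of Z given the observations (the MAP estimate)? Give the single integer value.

argmax_v P(Z = v | obs) = 1

Enumerate traces; 12 have nonzero weight after conditioning:
  (X=1, Z=0, W=4, Y=1) weight 1/168
  (X=1, Z=1, W=3, Y=0) weight 1/192
  (X=1, Z=1, W=3, Y=3) weight 1/192
  (X=2, Z=0, W=4, Y=1) weight 1/168
  (X=2, Z=1, W=3, Y=0) weight 1/192
  (X=2, Z=1, W=3, Y=3) weight 1/192
  (X=3, Z=0, W=4, Y=1) weight 1/168
  (X=3, Z=1, W=3, Y=0) weight 1/192
  … 4 more
Group by Z:
  weight(Z=0) = 1/42
  weight(Z=1) = 1/24
Total weight = 1/42 + 1/24 = 11/168
P(Z=0 | obs) = 1/42 / 11/168 = 4/11
P(Z=1 | obs) = 1/24 / 11/168 = 7/11
argmax = 1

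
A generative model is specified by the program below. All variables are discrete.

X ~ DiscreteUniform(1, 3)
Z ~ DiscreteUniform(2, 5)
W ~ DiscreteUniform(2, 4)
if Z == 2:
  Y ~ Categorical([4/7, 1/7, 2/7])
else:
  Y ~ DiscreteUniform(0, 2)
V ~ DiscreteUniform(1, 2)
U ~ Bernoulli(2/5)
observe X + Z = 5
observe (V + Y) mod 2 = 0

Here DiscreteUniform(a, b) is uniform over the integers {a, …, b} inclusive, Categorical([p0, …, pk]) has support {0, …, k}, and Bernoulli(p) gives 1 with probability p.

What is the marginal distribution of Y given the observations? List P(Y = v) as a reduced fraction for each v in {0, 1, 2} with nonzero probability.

Enumerate traces; 54 have nonzero weight after conditioning:
  (X=1, Z=4, W=2, Y=0, V=2, U=0) weight 1/360
  (X=1, Z=4, W=2, Y=0, V=2, U=1) weight 1/540
  (X=1, Z=4, W=2, Y=1, V=1, U=0) weight 1/360
  (X=1, Z=4, W=2, Y=1, V=1, U=1) weight 1/540
  (X=1, Z=4, W=2, Y=2, V=2, U=0) weight 1/360
  (X=1, Z=4, W=2, Y=2, V=2, U=1) weight 1/540
  (X=1, Z=4, W=3, Y=0, V=2, U=0) weight 1/360
  (X=1, Z=4, W=3, Y=0, V=2, U=1) weight 1/540
  … 46 more
Group by Y:
  weight(Y=0) = 13/252
  weight(Y=1) = 17/504
  weight(Y=2) = 5/126
Total weight = 13/252 + 17/504 + 5/126 = 1/8
P(Y=0 | obs) = 13/252 / 1/8 = 26/63
P(Y=1 | obs) = 17/504 / 1/8 = 17/63
P(Y=2 | obs) = 5/126 / 1/8 = 20/63

P(Y=0) = 26/63, P(Y=1) = 17/63, P(Y=2) = 20/63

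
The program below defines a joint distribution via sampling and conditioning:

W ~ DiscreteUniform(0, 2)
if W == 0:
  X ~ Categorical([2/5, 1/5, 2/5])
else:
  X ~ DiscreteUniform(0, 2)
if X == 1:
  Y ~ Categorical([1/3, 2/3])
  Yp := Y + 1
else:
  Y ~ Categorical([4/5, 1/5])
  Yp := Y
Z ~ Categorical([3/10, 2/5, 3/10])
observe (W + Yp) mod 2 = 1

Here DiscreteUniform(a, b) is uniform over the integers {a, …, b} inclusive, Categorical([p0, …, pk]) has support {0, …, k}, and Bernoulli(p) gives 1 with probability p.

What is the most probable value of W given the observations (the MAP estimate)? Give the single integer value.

Enumerate traces; 27 have nonzero weight after conditioning:
  (W=0, X=0, Y=1, Z=0) weight 1/125
  (W=0, X=0, Y=1, Z=1) weight 4/375
  (W=0, X=0, Y=1, Z=2) weight 1/125
  (W=0, X=1, Y=0, Z=0) weight 1/150
  (W=0, X=1, Y=0, Z=1) weight 2/225
  (W=0, X=1, Y=0, Z=2) weight 1/150
  (W=0, X=2, Y=1, Z=0) weight 1/125
  (W=0, X=2, Y=1, Z=1) weight 4/375
  (W=1, X=0, Y=0, Z=0) weight 2/75
  (W=2, X=0, Y=1, Z=0) weight 1/150
  … 17 more
Group by W:
  weight(W=0) = 17/225
  weight(W=1) = 34/135
  weight(W=2) = 11/135
Total weight = 17/225 + 34/135 + 11/135 = 92/225
P(W=0 | obs) = 17/225 / 92/225 = 17/92
P(W=1 | obs) = 34/135 / 92/225 = 85/138
P(W=2 | obs) = 11/135 / 92/225 = 55/276
argmax = 1

argmax_v P(W = v | obs) = 1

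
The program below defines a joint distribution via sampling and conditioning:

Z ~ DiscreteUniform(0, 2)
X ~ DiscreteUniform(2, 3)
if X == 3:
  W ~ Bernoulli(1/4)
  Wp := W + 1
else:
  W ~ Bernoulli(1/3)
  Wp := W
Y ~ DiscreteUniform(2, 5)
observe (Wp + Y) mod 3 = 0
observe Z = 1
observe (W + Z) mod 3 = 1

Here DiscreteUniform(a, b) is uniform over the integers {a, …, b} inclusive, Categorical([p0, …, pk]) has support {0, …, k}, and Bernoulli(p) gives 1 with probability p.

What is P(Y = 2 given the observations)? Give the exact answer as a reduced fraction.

P(Y = 2 | obs) = 9/26

Enumerate traces; 3 have nonzero weight after conditioning:
  (Z=1, X=2, W=0, Y=3) weight 1/36
  (Z=1, X=3, W=0, Y=2) weight 1/32
  (Z=1, X=3, W=0, Y=5) weight 1/32
Group by Y:
  weight(Y=2) = 1/32
  weight(Y=3) = 1/36
  weight(Y=5) = 1/32
Total weight = 1/32 + 1/36 + 1/32 = 13/144
P(Y=2 | obs) = 1/32 / 13/144 = 9/26
P(Y=3 | obs) = 1/36 / 13/144 = 4/13
P(Y=5 | obs) = 1/32 / 13/144 = 9/26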